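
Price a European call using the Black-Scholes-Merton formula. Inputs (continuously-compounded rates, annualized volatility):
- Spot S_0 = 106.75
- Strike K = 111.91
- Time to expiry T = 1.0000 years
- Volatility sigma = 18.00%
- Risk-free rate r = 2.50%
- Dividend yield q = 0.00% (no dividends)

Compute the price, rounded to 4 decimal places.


d1 = (ln(S/K) + (r - q + 0.5*sigma^2) * T) / (sigma * sqrt(T)) = -0.03336292
d2 = d1 - sigma * sqrt(T) = -0.21336292
exp(-rT) = 0.97530991; exp(-qT) = 1.00000000
C = S_0 * exp(-qT) * N(d1) - K * exp(-rT) * N(d2)
N(d1) = 0.48669259; N(d2) = 0.41552195
C = 106.7500 * 1.00000000 * 0.48669259 - 111.9100 * 0.97530991 * 0.41552195 = 6.6015

Answer: Price = 6.6015


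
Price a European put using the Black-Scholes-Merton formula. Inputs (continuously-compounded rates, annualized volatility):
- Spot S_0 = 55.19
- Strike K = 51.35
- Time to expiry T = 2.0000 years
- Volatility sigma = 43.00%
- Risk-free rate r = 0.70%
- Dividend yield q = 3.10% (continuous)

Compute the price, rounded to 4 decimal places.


d1 = (ln(S/K) + (r - q + 0.5*sigma^2) * T) / (sigma * sqrt(T)) = 0.34371448
d2 = d1 - sigma * sqrt(T) = -0.26439735
exp(-rT) = 0.98609754; exp(-qT) = 0.93988289
P = K * exp(-rT) * N(-d2) - S_0 * exp(-qT) * N(-d1)
N(-d1) = 0.36553051; N(-d2) = 0.60426312
P = 51.3500 * 0.98609754 * 0.60426312 - 55.1900 * 0.93988289 * 0.36553051 = 11.6367

Answer: Price = 11.6367


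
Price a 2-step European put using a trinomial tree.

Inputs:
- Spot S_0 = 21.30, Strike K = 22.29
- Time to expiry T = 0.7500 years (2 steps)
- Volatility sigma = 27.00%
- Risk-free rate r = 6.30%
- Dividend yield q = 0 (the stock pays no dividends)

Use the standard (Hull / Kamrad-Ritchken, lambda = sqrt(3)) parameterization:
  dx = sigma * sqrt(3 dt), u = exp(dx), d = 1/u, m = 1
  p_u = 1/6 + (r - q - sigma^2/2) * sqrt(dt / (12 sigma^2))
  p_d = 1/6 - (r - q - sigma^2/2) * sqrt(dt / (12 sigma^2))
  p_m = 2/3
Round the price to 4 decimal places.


dt = T/N = 0.375000; dx = sigma*sqrt(3*dt) = 0.286378
u = exp(dx) = 1.331596; d = 1/u = 0.750979
p_u = 0.184050, p_m = 0.666667, p_d = 0.149284
Discount per step: exp(-r*dt) = 0.976652
Stock lattice S(k, j) with j the centered position index:
  k=0: S(0,+0) = 21.3000
  k=1: S(1,-1) = 15.9958; S(1,+0) = 21.3000; S(1,+1) = 28.3630
  k=2: S(2,-2) = 12.0125; S(2,-1) = 15.9958; S(2,+0) = 21.3000; S(2,+1) = 28.3630; S(2,+2) = 37.7681
Terminal payoffs V(N, j) = max(K - S_T, 0):
  V(2,-2) = 10.277466; V(2,-1) = 6.294158; V(2,+0) = 0.990000; V(2,+1) = 0.000000; V(2,+2) = 0.000000
Backward induction: V(k, j) = exp(-r*dt) * [p_u * V(k+1, j+1) + p_m * V(k+1, j) + p_d * V(k+1, j-1)]
  V(1,-1) = exp(-r*dt) * [p_u*0.990000 + p_m*6.294158 + p_d*10.277466] = 5.774524
  V(1,+0) = exp(-r*dt) * [p_u*0.000000 + p_m*0.990000 + p_d*6.294158] = 1.562267
  V(1,+1) = exp(-r*dt) * [p_u*0.000000 + p_m*0.000000 + p_d*0.990000] = 0.144340
  V(0,+0) = exp(-r*dt) * [p_u*0.144340 + p_m*1.562267 + p_d*5.774524] = 1.885054

Answer: Price = V(0,0) = 1.8851


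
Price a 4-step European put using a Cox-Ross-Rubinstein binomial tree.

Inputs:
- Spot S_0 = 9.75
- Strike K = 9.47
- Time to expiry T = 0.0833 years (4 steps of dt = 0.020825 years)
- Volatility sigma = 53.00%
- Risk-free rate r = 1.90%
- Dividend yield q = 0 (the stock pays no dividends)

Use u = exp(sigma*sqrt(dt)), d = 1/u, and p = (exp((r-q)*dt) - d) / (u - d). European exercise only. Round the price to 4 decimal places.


Answer: Price = V(0,0) = 0.4562

Derivation:
dt = T/N = 0.020825
u = exp(sigma*sqrt(dt)) = 1.079484; d = 1/u = 0.926368
p = (exp((r-q)*dt) - d) / (u - d) = 0.483473
Discount per step: exp(-r*dt) = 0.999604
Stock lattice S(k, i) with i counting down-moves:
  k=0: S(0,0) = 9.7500
  k=1: S(1,0) = 10.5250; S(1,1) = 9.0321
  k=2: S(2,0) = 11.3615; S(2,1) = 9.7500; S(2,2) = 8.3670
  k=3: S(3,0) = 12.2646; S(3,1) = 10.5250; S(3,2) = 9.0321; S(3,3) = 7.7510
  k=4: S(4,0) = 13.2395; S(4,1) = 11.3615; S(4,2) = 9.7500; S(4,3) = 8.3670; S(4,4) = 7.1802
Terminal payoffs V(N, i) = max(K - S_T, 0):
  V(4,0) = 0.000000; V(4,1) = 0.000000; V(4,2) = 0.000000; V(4,3) = 1.102961; V(4,4) = 2.289760
Backward induction: V(k, i) = exp(-r*dt) * [p * V(k+1, i) + (1-p) * V(k+1, i+1)].
  V(3,0) = exp(-r*dt) * [p*0.000000 + (1-p)*0.000000] = 0.000000
  V(3,1) = exp(-r*dt) * [p*0.000000 + (1-p)*0.000000] = 0.000000
  V(3,2) = exp(-r*dt) * [p*0.000000 + (1-p)*1.102961] = 0.569484
  V(3,3) = exp(-r*dt) * [p*1.102961 + (1-p)*2.289760] = 1.715296
  V(2,0) = exp(-r*dt) * [p*0.000000 + (1-p)*0.000000] = 0.000000
  V(2,1) = exp(-r*dt) * [p*0.000000 + (1-p)*0.569484] = 0.294037
  V(2,2) = exp(-r*dt) * [p*0.569484 + (1-p)*1.715296] = 1.160867
  V(1,0) = exp(-r*dt) * [p*0.000000 + (1-p)*0.294037] = 0.151818
  V(1,1) = exp(-r*dt) * [p*0.294037 + (1-p)*1.160867] = 0.741485
  V(0,0) = exp(-r*dt) * [p*0.151818 + (1-p)*0.741485] = 0.456216


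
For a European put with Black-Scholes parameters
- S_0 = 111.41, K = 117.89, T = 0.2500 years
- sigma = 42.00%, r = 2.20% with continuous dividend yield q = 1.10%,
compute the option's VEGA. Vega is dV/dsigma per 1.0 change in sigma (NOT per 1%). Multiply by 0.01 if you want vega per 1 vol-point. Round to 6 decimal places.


Answer: Vega = 21.910434

Derivation:
d1 = -0.1511185535; d2 = -0.3611185535
phi(d1) = 0.3944129028; exp(-qT) = 0.9972537778; exp(-rT) = 0.9945150973
Vega = S * exp(-qT) * phi(d1) * sqrt(T) = 111.4100 * 0.9972537778 * 0.3944129028 * 0.5000000000 = 21.910434


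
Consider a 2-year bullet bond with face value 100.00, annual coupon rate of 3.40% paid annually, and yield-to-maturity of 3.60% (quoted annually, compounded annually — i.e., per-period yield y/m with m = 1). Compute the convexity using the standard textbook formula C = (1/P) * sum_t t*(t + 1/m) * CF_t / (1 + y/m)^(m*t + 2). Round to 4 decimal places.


Coupon per period c = face * coupon_rate / m = 3.400000
Periods per year m = 1; per-period yield y/m = 0.036000
Number of cashflows N = 2
Cashflows (t years, CF_t, discount factor 1/(1+y/m)^(m*t), PV):
  t = 1.0000: CF_t = 3.400000, DF = 0.965251, PV = 3.281853
  t = 2.0000: CF_t = 103.400000, DF = 0.931709, PV = 96.338755
Price P = sum_t PV_t = 99.620608
Convexity numerator sum_t t*(t + 1/m) * CF_t / (1+y/m)^(m*t + 2):
  t = 1.0000: term = 6.115467
  t = 2.0000: term = 538.558355
Convexity = (1/P) * sum = 544.673822 / 99.620608 = 5.467481

Answer: Convexity = 5.4675


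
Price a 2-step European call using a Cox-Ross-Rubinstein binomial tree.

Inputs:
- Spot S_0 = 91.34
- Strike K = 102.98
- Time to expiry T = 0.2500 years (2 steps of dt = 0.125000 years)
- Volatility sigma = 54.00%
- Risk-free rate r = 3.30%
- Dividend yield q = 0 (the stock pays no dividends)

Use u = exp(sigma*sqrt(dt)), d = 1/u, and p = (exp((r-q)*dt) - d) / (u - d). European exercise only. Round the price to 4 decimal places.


Answer: Price = V(0,0) = 6.5598

Derivation:
dt = T/N = 0.125000
u = exp(sigma*sqrt(dt)) = 1.210361; d = 1/u = 0.826200
p = (exp((r-q)*dt) - d) / (u - d) = 0.463175
Discount per step: exp(-r*dt) = 0.995883
Stock lattice S(k, i) with i counting down-moves:
  k=0: S(0,0) = 91.3400
  k=1: S(1,0) = 110.5544; S(1,1) = 75.4651
  k=2: S(2,0) = 133.8107; S(2,1) = 91.3400; S(2,2) = 62.3492
Terminal payoffs V(N, i) = max(S_T - K, 0):
  V(2,0) = 30.830748; V(2,1) = 0.000000; V(2,2) = 0.000000
Backward induction: V(k, i) = exp(-r*dt) * [p * V(k+1, i) + (1-p) * V(k+1, i+1)].
  V(1,0) = exp(-r*dt) * [p*30.830748 + (1-p)*0.000000] = 14.221235
  V(1,1) = exp(-r*dt) * [p*0.000000 + (1-p)*0.000000] = 0.000000
  V(0,0) = exp(-r*dt) * [p*14.221235 + (1-p)*0.000000] = 6.559800


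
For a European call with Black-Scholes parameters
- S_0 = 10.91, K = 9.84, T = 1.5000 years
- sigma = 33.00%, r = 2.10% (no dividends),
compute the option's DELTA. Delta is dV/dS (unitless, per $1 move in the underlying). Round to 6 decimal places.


d1 = 0.5354215640; d2 = 0.1312557564
phi(d1) = 0.3456679459; exp(-qT) = 1.0000000000; exp(-rT) = 0.9689909565
N(d1) = 0.7038208089
Delta = exp(-qT) * N(d1) = 1.0000000000 * 0.7038208089 = 0.703821

Answer: Delta = 0.703821


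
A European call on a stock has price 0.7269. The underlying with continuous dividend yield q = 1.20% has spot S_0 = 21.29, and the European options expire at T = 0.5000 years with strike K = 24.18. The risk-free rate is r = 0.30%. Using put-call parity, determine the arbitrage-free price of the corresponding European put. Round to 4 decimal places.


Answer: Put price = 3.7080

Derivation:
Put-call parity: C - P = S_0 * exp(-qT) - K * exp(-rT).
S_0 * exp(-qT) = 21.2900 * 0.99401796 = 21.16264245
K * exp(-rT) = 24.1800 * 0.99850112 = 24.14375719
P = C - S*exp(-qT) + K*exp(-rT)
P = 0.7269 - 21.16264245 + 24.14375719 = 3.7080


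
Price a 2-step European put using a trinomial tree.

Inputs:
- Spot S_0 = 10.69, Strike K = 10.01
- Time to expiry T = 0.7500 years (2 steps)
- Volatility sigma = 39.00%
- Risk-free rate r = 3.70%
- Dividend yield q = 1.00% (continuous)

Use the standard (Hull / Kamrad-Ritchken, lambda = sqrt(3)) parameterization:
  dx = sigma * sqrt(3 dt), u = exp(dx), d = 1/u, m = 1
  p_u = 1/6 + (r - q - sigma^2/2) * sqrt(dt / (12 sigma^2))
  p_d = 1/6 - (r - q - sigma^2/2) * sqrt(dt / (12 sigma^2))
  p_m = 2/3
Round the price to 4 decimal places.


Answer: Price = V(0,0) = 0.9058

Derivation:
dt = T/N = 0.375000; dx = sigma*sqrt(3*dt) = 0.413657
u = exp(dx) = 1.512339; d = 1/u = 0.661227
p_u = 0.144434, p_m = 0.666667, p_d = 0.188900
Discount per step: exp(-r*dt) = 0.986221
Stock lattice S(k, j) with j the centered position index:
  k=0: S(0,+0) = 10.6900
  k=1: S(1,-1) = 7.0685; S(1,+0) = 10.6900; S(1,+1) = 16.1669
  k=2: S(2,-2) = 4.6739; S(2,-1) = 7.0685; S(2,+0) = 10.6900; S(2,+1) = 16.1669; S(2,+2) = 24.4498
Terminal payoffs V(N, j) = max(K - S_T, 0):
  V(2,-2) = 5.336100; V(2,-1) = 2.941479; V(2,+0) = 0.000000; V(2,+1) = 0.000000; V(2,+2) = 0.000000
Backward induction: V(k, j) = exp(-r*dt) * [p_u * V(k+1, j+1) + p_m * V(k+1, j) + p_d * V(k+1, j-1)]
  V(1,-1) = exp(-r*dt) * [p_u*0.000000 + p_m*2.941479 + p_d*5.336100] = 2.928064
  V(1,+0) = exp(-r*dt) * [p_u*0.000000 + p_m*0.000000 + p_d*2.941479] = 0.547988
  V(1,+1) = exp(-r*dt) * [p_u*0.000000 + p_m*0.000000 + p_d*0.000000] = 0.000000
  V(0,+0) = exp(-r*dt) * [p_u*0.000000 + p_m*0.547988 + p_d*2.928064] = 0.905781


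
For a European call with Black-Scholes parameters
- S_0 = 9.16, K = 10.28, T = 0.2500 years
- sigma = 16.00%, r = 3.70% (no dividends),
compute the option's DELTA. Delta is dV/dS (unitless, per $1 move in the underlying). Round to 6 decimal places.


d1 = -1.2863010168; d2 = -1.3663010168
phi(d1) = 0.1744314090; exp(-qT) = 1.0000000000; exp(-rT) = 0.9907926496
N(d1) = 0.0991690139
Delta = exp(-qT) * N(d1) = 1.0000000000 * 0.0991690139 = 0.099169

Answer: Delta = 0.099169


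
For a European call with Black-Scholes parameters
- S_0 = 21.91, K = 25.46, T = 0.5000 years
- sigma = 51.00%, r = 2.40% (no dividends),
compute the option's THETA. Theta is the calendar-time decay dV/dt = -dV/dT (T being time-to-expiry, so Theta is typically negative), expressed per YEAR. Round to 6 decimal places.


Answer: Theta = -3.261002

Derivation:
d1 = -0.2028160814; d2 = -0.5634405398
phi(d1) = 0.3908209647; exp(-qT) = 1.0000000000; exp(-rT) = 0.9880717129
Theta = -S*exp(-qT)*phi(d1)*sigma/(2*sqrt(T)) - r*K*exp(-rT)*N(d2) + q*S*exp(-qT)*N(d1)
N(d1) = 0.4196393940; N(d2) = 0.2865674692; sqrt(T) = 0.7071067812
Term 1 = -21.9100 * 1.0000000000 * 0.3908209647 * 0.5100 / (2 * 0.7071067812) = -3.0879866081
Term 2 = -0.0240 * 25.4600 * 0.9880717129 * 0.2865674692 = -0.1730154934
Term 3 = 0 (no dividend yield, q = 0)
Theta = -3.0879866081 + (-0.1730154934) + (0.0000000000) = -3.261002


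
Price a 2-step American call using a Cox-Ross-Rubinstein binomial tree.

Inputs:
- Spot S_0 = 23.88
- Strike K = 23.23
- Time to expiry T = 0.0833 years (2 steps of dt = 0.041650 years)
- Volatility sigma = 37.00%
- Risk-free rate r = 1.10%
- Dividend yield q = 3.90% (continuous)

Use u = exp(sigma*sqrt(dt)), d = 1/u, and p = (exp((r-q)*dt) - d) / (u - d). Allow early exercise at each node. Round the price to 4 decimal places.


dt = T/N = 0.041650
u = exp(sigma*sqrt(dt)) = 1.078435; d = 1/u = 0.927270
p = (exp((r-q)*dt) - d) / (u - d) = 0.473421
Discount per step: exp(-r*dt) = 0.999542
Stock lattice S(k, i) with i counting down-moves:
  k=0: S(0,0) = 23.8800
  k=1: S(1,0) = 25.7530; S(1,1) = 22.1432
  k=2: S(2,0) = 27.7730; S(2,1) = 23.8800; S(2,2) = 20.5327
Terminal payoffs V(N, i) = max(S_T - K, 0):
  V(2,0) = 4.542962; V(2,1) = 0.650000; V(2,2) = 0.000000
Backward induction: V(k, i) = exp(-r*dt) * [p * V(k+1, i) + (1-p) * V(k+1, i+1)]; then take max(V_cont, immediate exercise) for American.
  V(1,0) = exp(-r*dt) * [p*4.542962 + (1-p)*0.650000] = 2.491868; exercise = 2.523026; V(1,0) = max -> 2.523026
  V(1,1) = exp(-r*dt) * [p*0.650000 + (1-p)*0.000000] = 0.307583; exercise = 0.000000; V(1,1) = max -> 0.307583
  V(0,0) = exp(-r*dt) * [p*2.523026 + (1-p)*0.307583] = 1.355799; exercise = 0.650000; V(0,0) = max -> 1.355799

Answer: Price = V(0,0) = 1.3558


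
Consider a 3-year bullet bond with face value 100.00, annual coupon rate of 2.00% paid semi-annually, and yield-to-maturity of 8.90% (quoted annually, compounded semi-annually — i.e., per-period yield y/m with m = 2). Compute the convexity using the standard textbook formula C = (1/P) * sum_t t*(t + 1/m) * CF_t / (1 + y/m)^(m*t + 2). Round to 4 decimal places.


Coupon per period c = face * coupon_rate / m = 1.000000
Periods per year m = 2; per-period yield y/m = 0.044500
Number of cashflows N = 6
Cashflows (t years, CF_t, discount factor 1/(1+y/m)^(m*t), PV):
  t = 0.5000: CF_t = 1.000000, DF = 0.957396, PV = 0.957396
  t = 1.0000: CF_t = 1.000000, DF = 0.916607, PV = 0.916607
  t = 1.5000: CF_t = 1.000000, DF = 0.877556, PV = 0.877556
  t = 2.0000: CF_t = 1.000000, DF = 0.840168, PV = 0.840168
  t = 2.5000: CF_t = 1.000000, DF = 0.804374, PV = 0.804374
  t = 3.0000: CF_t = 101.000000, DF = 0.770104, PV = 77.780496
Price P = sum_t PV_t = 82.176596
Convexity numerator sum_t t*(t + 1/m) * CF_t / (1+y/m)^(m*t + 2):
  t = 0.5000: term = 0.438778
  t = 1.0000: term = 1.260252
  t = 1.5000: term = 2.413121
  t = 2.0000: term = 3.850520
  t = 2.5000: term = 5.529707
  t = 3.0000: term = 748.588444
Convexity = (1/P) * sum = 762.080821 / 82.176596 = 9.273697

Answer: Convexity = 9.2737


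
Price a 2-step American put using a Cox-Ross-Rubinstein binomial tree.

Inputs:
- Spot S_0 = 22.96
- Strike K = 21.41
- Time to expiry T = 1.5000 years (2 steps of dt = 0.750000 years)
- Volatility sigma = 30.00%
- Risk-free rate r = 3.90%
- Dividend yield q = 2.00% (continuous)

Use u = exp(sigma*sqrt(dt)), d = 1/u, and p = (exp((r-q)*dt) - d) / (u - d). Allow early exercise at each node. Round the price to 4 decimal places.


dt = T/N = 0.750000
u = exp(sigma*sqrt(dt)) = 1.296681; d = 1/u = 0.771200
p = (exp((r-q)*dt) - d) / (u - d) = 0.462723
Discount per step: exp(-r*dt) = 0.971174
Stock lattice S(k, i) with i counting down-moves:
  k=0: S(0,0) = 22.9600
  k=1: S(1,0) = 29.7718; S(1,1) = 17.7068
  k=2: S(2,0) = 38.6045; S(2,1) = 22.9600; S(2,2) = 13.6554
Terminal payoffs V(N, i) = max(K - S_T, 0):
  V(2,0) = 0.000000; V(2,1) = 0.000000; V(2,2) = 7.754555
Backward induction: V(k, i) = exp(-r*dt) * [p * V(k+1, i) + (1-p) * V(k+1, i+1)]; then take max(V_cont, immediate exercise) for American.
  V(1,0) = exp(-r*dt) * [p*0.000000 + (1-p)*0.000000] = 0.000000; exercise = 0.000000; V(1,0) = max -> 0.000000
  V(1,1) = exp(-r*dt) * [p*0.000000 + (1-p)*7.754555] = 4.046242; exercise = 3.703250; V(1,1) = max -> 4.046242
  V(0,0) = exp(-r*dt) * [p*0.000000 + (1-p)*4.046242] = 2.111285; exercise = 0.000000; V(0,0) = max -> 2.111285

Answer: Price = V(0,0) = 2.1113


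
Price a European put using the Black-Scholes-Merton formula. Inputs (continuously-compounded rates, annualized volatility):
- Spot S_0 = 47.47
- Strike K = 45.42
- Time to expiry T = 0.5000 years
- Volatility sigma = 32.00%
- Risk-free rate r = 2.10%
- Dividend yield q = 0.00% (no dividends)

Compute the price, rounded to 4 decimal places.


Answer: Price = 3.0203

Derivation:
d1 = (ln(S/K) + (r - q + 0.5*sigma^2) * T) / (sigma * sqrt(T)) = 0.35463790
d2 = d1 - sigma * sqrt(T) = 0.12836373
exp(-rT) = 0.98955493; exp(-qT) = 1.00000000
P = K * exp(-rT) * N(-d2) - S_0 * exp(-qT) * N(-d1)
N(-d1) = 0.36143044; N(-d2) = 0.44893057
P = 45.4200 * 0.98955493 * 0.44893057 - 47.4700 * 1.00000000 * 0.36143044 = 3.0203


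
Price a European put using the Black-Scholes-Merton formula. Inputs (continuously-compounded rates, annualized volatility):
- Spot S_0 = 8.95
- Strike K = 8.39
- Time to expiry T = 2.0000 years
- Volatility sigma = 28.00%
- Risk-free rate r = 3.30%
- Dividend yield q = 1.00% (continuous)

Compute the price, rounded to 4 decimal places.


Answer: Price = 0.8953

Derivation:
d1 = (ln(S/K) + (r - q + 0.5*sigma^2) * T) / (sigma * sqrt(T)) = 0.47732994
d2 = d1 - sigma * sqrt(T) = 0.08135014
exp(-rT) = 0.93613086; exp(-qT) = 0.98019867
P = K * exp(-rT) * N(-d2) - S_0 * exp(-qT) * N(-d1)
N(-d1) = 0.31656360; N(-d2) = 0.46758175
P = 8.3900 * 0.93613086 * 0.46758175 - 8.9500 * 0.98019867 * 0.31656360 = 0.8953


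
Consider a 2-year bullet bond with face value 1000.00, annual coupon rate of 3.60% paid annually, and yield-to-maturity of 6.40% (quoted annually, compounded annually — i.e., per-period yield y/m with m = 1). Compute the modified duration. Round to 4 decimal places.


Coupon per period c = face * coupon_rate / m = 36.000000
Periods per year m = 1; per-period yield y/m = 0.064000
Number of cashflows N = 2
Cashflows (t years, CF_t, discount factor 1/(1+y/m)^(m*t), PV):
  t = 1.0000: CF_t = 36.000000, DF = 0.939850, PV = 33.834586
  t = 2.0000: CF_t = 1036.000000, DF = 0.883317, PV = 915.116739
Price P = sum_t PV_t = 948.951326
First compute Macaulay numerator sum_t t * PV_t:
  t * PV_t at t = 1.0000: 33.834586
  t * PV_t at t = 2.0000: 1830.233478
Macaulay duration D = 1864.068065 / 948.951326 = 1.964345
Modified duration = D / (1 + y/m) = 1.964345 / (1 + 0.064000) = 1.846189

Answer: Modified duration = 1.8462


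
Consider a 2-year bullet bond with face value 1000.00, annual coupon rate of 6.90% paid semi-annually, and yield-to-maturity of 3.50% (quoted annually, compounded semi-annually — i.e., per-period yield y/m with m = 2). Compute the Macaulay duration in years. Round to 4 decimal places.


Coupon per period c = face * coupon_rate / m = 34.500000
Periods per year m = 2; per-period yield y/m = 0.017500
Number of cashflows N = 4
Cashflows (t years, CF_t, discount factor 1/(1+y/m)^(m*t), PV):
  t = 0.5000: CF_t = 34.500000, DF = 0.982801, PV = 33.906634
  t = 1.0000: CF_t = 34.500000, DF = 0.965898, PV = 33.323473
  t = 1.5000: CF_t = 34.500000, DF = 0.949285, PV = 32.750342
  t = 2.0000: CF_t = 1034.500000, DF = 0.932959, PV = 965.145574
Price P = sum_t PV_t = 1065.126023
Macaulay numerator sum_t t * PV_t:
  t * PV_t at t = 0.5000: 16.953317
  t * PV_t at t = 1.0000: 33.323473
  t * PV_t at t = 1.5000: 49.125513
  t * PV_t at t = 2.0000: 1930.291148
Macaulay duration D = (sum_t t * PV_t) / P = 2029.693451 / 1065.126023 = 1.905590

Answer: Macaulay duration = 1.9056 years


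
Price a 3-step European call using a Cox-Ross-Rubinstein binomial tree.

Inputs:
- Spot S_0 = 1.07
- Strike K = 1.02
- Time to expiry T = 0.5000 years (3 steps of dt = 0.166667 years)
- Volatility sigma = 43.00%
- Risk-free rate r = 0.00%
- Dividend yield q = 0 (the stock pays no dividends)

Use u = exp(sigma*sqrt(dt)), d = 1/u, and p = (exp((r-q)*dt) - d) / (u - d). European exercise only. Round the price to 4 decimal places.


dt = T/N = 0.166667
u = exp(sigma*sqrt(dt)) = 1.191898; d = 1/u = 0.838998
p = (exp((r-q)*dt) - d) / (u - d) = 0.456226
Discount per step: exp(-r*dt) = 1.000000
Stock lattice S(k, i) with i counting down-moves:
  k=0: S(0,0) = 1.0700
  k=1: S(1,0) = 1.2753; S(1,1) = 0.8977
  k=2: S(2,0) = 1.5201; S(2,1) = 1.0700; S(2,2) = 0.7532
  k=3: S(3,0) = 1.8118; S(3,1) = 1.2753; S(3,2) = 0.8977; S(3,3) = 0.6319
Terminal payoffs V(N, i) = max(S_T - K, 0):
  V(3,0) = 0.791760; V(3,1) = 0.255331; V(3,2) = 0.000000; V(3,3) = 0.000000
Backward induction: V(k, i) = exp(-r*dt) * [p * V(k+1, i) + (1-p) * V(k+1, i+1)].
  V(2,0) = exp(-r*dt) * [p*0.791760 + (1-p)*0.255331] = 0.500064
  V(2,1) = exp(-r*dt) * [p*0.255331 + (1-p)*0.000000] = 0.116488
  V(2,2) = exp(-r*dt) * [p*0.000000 + (1-p)*0.000000] = 0.000000
  V(1,0) = exp(-r*dt) * [p*0.500064 + (1-p)*0.116488] = 0.291485
  V(1,1) = exp(-r*dt) * [p*0.116488 + (1-p)*0.000000] = 0.053145
  V(0,0) = exp(-r*dt) * [p*0.291485 + (1-p)*0.053145] = 0.161882

Answer: Price = V(0,0) = 0.1619


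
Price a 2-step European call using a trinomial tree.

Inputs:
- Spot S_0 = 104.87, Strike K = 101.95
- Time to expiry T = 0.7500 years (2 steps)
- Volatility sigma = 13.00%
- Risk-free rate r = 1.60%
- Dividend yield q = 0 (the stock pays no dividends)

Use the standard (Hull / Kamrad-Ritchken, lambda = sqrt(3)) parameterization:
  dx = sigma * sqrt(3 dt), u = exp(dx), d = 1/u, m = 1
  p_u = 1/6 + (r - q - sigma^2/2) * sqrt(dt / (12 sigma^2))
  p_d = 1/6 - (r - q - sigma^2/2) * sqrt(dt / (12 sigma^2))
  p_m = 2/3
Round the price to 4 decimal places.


Answer: Price = V(0,0) = 6.8571

Derivation:
dt = T/N = 0.375000; dx = sigma*sqrt(3*dt) = 0.137886
u = exp(dx) = 1.147844; d = 1/u = 0.871198
p_u = 0.176933, p_m = 0.666667, p_d = 0.156400
Discount per step: exp(-r*dt) = 0.994018
Stock lattice S(k, j) with j the centered position index:
  k=0: S(0,+0) = 104.8700
  k=1: S(1,-1) = 91.3626; S(1,+0) = 104.8700; S(1,+1) = 120.3745
  k=2: S(2,-2) = 79.5949; S(2,-1) = 91.3626; S(2,+0) = 104.8700; S(2,+1) = 120.3745; S(2,+2) = 138.1711
Terminal payoffs V(N, j) = max(S_T - K, 0):
  V(2,-2) = 0.000000; V(2,-1) = 0.000000; V(2,+0) = 2.920000; V(2,+1) = 18.424451; V(2,+2) = 36.221150
Backward induction: V(k, j) = exp(-r*dt) * [p_u * V(k+1, j+1) + p_m * V(k+1, j) + p_d * V(k+1, j-1)]
  V(1,-1) = exp(-r*dt) * [p_u*2.920000 + p_m*0.000000 + p_d*0.000000] = 0.513555
  V(1,+0) = exp(-r*dt) * [p_u*18.424451 + p_m*2.920000 + p_d*0.000000] = 5.175420
  V(1,+1) = exp(-r*dt) * [p_u*36.221150 + p_m*18.424451 + p_d*2.920000] = 19.033837
  V(0,+0) = exp(-r*dt) * [p_u*19.033837 + p_m*5.175420 + p_d*0.513555] = 6.857054


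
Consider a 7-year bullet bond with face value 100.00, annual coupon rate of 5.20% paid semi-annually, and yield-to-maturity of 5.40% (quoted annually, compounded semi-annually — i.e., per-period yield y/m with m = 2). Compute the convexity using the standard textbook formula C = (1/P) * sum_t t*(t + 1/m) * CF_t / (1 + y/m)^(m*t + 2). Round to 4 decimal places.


Answer: Convexity = 39.9388

Derivation:
Coupon per period c = face * coupon_rate / m = 2.600000
Periods per year m = 2; per-period yield y/m = 0.027000
Number of cashflows N = 14
Cashflows (t years, CF_t, discount factor 1/(1+y/m)^(m*t), PV):
  t = 0.5000: CF_t = 2.600000, DF = 0.973710, PV = 2.531646
  t = 1.0000: CF_t = 2.600000, DF = 0.948111, PV = 2.465088
  t = 1.5000: CF_t = 2.600000, DF = 0.923185, PV = 2.400281
  t = 2.0000: CF_t = 2.600000, DF = 0.898914, PV = 2.337177
  t = 2.5000: CF_t = 2.600000, DF = 0.875282, PV = 2.275732
  t = 3.0000: CF_t = 2.600000, DF = 0.852270, PV = 2.215903
  t = 3.5000: CF_t = 2.600000, DF = 0.829864, PV = 2.157646
  t = 4.0000: CF_t = 2.600000, DF = 0.808047, PV = 2.100921
  t = 4.5000: CF_t = 2.600000, DF = 0.786803, PV = 2.045688
  t = 5.0000: CF_t = 2.600000, DF = 0.766118, PV = 1.991906
  t = 5.5000: CF_t = 2.600000, DF = 0.745976, PV = 1.939539
  t = 6.0000: CF_t = 2.600000, DF = 0.726365, PV = 1.888548
  t = 6.5000: CF_t = 2.600000, DF = 0.707268, PV = 1.838898
  t = 7.0000: CF_t = 102.600000, DF = 0.688674, PV = 70.657969
Price P = sum_t PV_t = 98.846941
Convexity numerator sum_t t*(t + 1/m) * CF_t / (1+y/m)^(m*t + 2):
  t = 0.5000: term = 1.200140
  t = 1.0000: term = 3.505765
  t = 1.5000: term = 6.827196
  t = 2.0000: term = 11.079513
  t = 2.5000: term = 16.182347
  t = 3.0000: term = 22.059674
  t = 3.5000: term = 28.639629
  t = 4.0000: term = 35.854314
  t = 4.5000: term = 43.639623
  t = 5.0000: term = 51.935070
  t = 5.5000: term = 60.683626
  t = 6.0000: term = 69.831560
  t = 6.5000: term = 79.328290
  t = 7.0000: term = 3517.058294
Convexity = (1/P) * sum = 3947.825041 / 98.846941 = 39.938768


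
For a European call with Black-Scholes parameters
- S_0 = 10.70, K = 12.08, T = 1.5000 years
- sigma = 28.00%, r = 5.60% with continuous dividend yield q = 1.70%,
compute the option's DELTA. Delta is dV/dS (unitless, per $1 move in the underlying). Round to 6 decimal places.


d1 = -0.0116859645; d2 = -0.3546145285
phi(d1) = 0.3989150412; exp(-qT) = 0.9748223790; exp(-rT) = 0.9194312561
N(d1) = 0.4953380808
Delta = exp(-qT) * N(d1) = 0.9748223790 * 0.4953380808 = 0.482867

Answer: Delta = 0.482867


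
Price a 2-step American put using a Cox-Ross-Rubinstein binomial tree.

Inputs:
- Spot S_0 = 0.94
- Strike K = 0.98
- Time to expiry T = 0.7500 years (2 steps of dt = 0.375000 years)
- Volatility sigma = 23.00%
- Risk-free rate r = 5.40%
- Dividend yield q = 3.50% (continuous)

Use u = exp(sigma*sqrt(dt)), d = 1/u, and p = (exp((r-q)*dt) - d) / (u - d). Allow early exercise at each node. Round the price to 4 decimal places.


dt = T/N = 0.375000
u = exp(sigma*sqrt(dt)) = 1.151247; d = 1/u = 0.868623
p = (exp((r-q)*dt) - d) / (u - d) = 0.490147
Discount per step: exp(-r*dt) = 0.979954
Stock lattice S(k, i) with i counting down-moves:
  k=0: S(0,0) = 0.9400
  k=1: S(1,0) = 1.0822; S(1,1) = 0.8165
  k=2: S(2,0) = 1.2458; S(2,1) = 0.9400; S(2,2) = 0.7092
Terminal payoffs V(N, i) = max(K - S_T, 0):
  V(2,0) = 0.000000; V(2,1) = 0.040000; V(2,2) = 0.270764
Backward induction: V(k, i) = exp(-r*dt) * [p * V(k+1, i) + (1-p) * V(k+1, i+1)]; then take max(V_cont, immediate exercise) for American.
  V(1,0) = exp(-r*dt) * [p*0.000000 + (1-p)*0.040000] = 0.019985; exercise = 0.000000; V(1,0) = max -> 0.019985
  V(1,1) = exp(-r*dt) * [p*0.040000 + (1-p)*0.270764] = 0.154495; exercise = 0.163494; V(1,1) = max -> 0.163494
  V(0,0) = exp(-r*dt) * [p*0.019985 + (1-p)*0.163494] = 0.091286; exercise = 0.040000; V(0,0) = max -> 0.091286

Answer: Price = V(0,0) = 0.0913


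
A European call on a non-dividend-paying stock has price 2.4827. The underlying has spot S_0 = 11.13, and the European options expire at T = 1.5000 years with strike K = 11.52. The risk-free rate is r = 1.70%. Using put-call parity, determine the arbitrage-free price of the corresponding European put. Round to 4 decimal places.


Answer: Put price = 2.5827

Derivation:
Put-call parity: C - P = S_0 * exp(-qT) - K * exp(-rT).
S_0 * exp(-qT) = 11.1300 * 1.00000000 = 11.13000000
K * exp(-rT) = 11.5200 * 0.97482238 = 11.22995381
P = C - S*exp(-qT) + K*exp(-rT)
P = 2.4827 - 11.13000000 + 11.22995381 = 2.5827


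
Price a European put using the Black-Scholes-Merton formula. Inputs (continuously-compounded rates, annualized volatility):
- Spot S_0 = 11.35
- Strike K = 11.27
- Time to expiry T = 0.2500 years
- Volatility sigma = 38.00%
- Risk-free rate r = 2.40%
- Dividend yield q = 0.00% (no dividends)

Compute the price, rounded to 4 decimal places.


Answer: Price = 0.7818

Derivation:
d1 = (ln(S/K) + (r - q + 0.5*sigma^2) * T) / (sigma * sqrt(T)) = 0.16380745
d2 = d1 - sigma * sqrt(T) = -0.02619255
exp(-rT) = 0.99401796; exp(-qT) = 1.00000000
P = K * exp(-rT) * N(-d2) - S_0 * exp(-qT) * N(-d1)
N(-d1) = 0.43494136; N(-d2) = 0.51044812
P = 11.2700 * 0.99401796 * 0.51044812 - 11.3500 * 1.00000000 * 0.43494136 = 0.7818


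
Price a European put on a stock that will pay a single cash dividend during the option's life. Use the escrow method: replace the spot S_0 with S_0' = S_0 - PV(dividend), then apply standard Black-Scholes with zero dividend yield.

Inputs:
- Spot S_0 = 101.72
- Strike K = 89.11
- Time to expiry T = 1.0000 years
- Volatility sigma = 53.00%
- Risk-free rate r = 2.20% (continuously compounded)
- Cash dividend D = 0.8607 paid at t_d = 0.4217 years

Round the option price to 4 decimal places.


PV(D) = D * exp(-r * t_d) = 0.8607 * 0.99076550 = 0.85275187
S_0' = S_0 - PV(D) = 101.7200 - 0.85275187 = 100.86724813
d1 = (ln(S_0'/K) + (r + sigma^2/2)*T) / (sigma*sqrt(T)) = 0.54034663
d2 = d1 - sigma*sqrt(T) = 0.01034663
exp(-rT) = 0.97824024
N(-d1) = 0.29447900; N(-d2) = 0.49587236
P = K * exp(-rT) * N(-d2) - S_0' * N(-d1) = 89.1100 * 0.97824024 * 0.49587236 - 100.86724813 * 0.29447900 = 13.5224

Answer: Price = 13.5224


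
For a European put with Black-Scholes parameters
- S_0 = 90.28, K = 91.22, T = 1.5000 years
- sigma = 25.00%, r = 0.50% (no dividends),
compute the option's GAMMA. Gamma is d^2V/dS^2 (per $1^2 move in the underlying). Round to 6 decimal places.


d1 = 0.1437582037; d2 = -0.1624280142
phi(d1) = 0.3948411512; exp(-qT) = 1.0000000000; exp(-rT) = 0.9925280548
Gamma = exp(-qT) * phi(d1) / (S * sigma * sqrt(T)) = 1.0000000000 * 0.3948411512 / (90.2800 * 0.2500 * 1.2247448714) = 0.014284

Answer: Gamma = 0.014284


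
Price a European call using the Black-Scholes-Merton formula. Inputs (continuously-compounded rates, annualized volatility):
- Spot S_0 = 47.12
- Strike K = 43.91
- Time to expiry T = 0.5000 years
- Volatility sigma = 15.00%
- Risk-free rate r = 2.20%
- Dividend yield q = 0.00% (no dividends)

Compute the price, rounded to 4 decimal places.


d1 = (ln(S/K) + (r - q + 0.5*sigma^2) * T) / (sigma * sqrt(T)) = 0.82194521
d2 = d1 - sigma * sqrt(T) = 0.71587919
exp(-rT) = 0.98906028; exp(-qT) = 1.00000000
C = S_0 * exp(-qT) * N(d1) - K * exp(-rT) * N(d2)
N(d1) = 0.79444596; N(d2) = 0.76296703
C = 47.1200 * 1.00000000 * 0.79444596 - 43.9100 * 0.98906028 * 0.76296703 = 4.2989

Answer: Price = 4.2989


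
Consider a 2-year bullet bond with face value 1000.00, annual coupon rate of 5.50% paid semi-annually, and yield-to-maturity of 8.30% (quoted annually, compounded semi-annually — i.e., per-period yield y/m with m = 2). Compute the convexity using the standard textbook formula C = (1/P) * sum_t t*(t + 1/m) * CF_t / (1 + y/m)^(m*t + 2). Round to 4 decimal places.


Coupon per period c = face * coupon_rate / m = 27.500000
Periods per year m = 2; per-period yield y/m = 0.041500
Number of cashflows N = 4
Cashflows (t years, CF_t, discount factor 1/(1+y/m)^(m*t), PV):
  t = 0.5000: CF_t = 27.500000, DF = 0.960154, PV = 26.404225
  t = 1.0000: CF_t = 27.500000, DF = 0.921895, PV = 25.352112
  t = 1.5000: CF_t = 27.500000, DF = 0.885161, PV = 24.341922
  t = 2.0000: CF_t = 1027.500000, DF = 0.849890, PV = 873.262344
Price P = sum_t PV_t = 949.360603
Convexity numerator sum_t t*(t + 1/m) * CF_t / (1+y/m)^(m*t + 2):
  t = 0.5000: term = 12.170961
  t = 1.0000: term = 35.057977
  t = 1.5000: term = 67.322088
  t = 2.0000: term = 4025.280869
Convexity = (1/P) * sum = 4139.831895 / 949.360603 = 4.360653

Answer: Convexity = 4.3607


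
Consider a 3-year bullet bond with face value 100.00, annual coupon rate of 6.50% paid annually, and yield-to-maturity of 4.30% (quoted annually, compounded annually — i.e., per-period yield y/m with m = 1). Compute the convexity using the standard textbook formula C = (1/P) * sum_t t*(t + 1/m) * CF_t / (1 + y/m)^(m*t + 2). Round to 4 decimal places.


Coupon per period c = face * coupon_rate / m = 6.500000
Periods per year m = 1; per-period yield y/m = 0.043000
Number of cashflows N = 3
Cashflows (t years, CF_t, discount factor 1/(1+y/m)^(m*t), PV):
  t = 1.0000: CF_t = 6.500000, DF = 0.958773, PV = 6.232023
  t = 2.0000: CF_t = 6.500000, DF = 0.919245, PV = 5.975094
  t = 3.0000: CF_t = 106.500000, DF = 0.881347, PV = 93.863487
Price P = sum_t PV_t = 106.070604
Convexity numerator sum_t t*(t + 1/m) * CF_t / (1+y/m)^(m*t + 2):
  t = 1.0000: term = 11.457515
  t = 2.0000: term = 32.955460
  t = 3.0000: term = 1035.402744
Convexity = (1/P) * sum = 1079.815719 / 106.070604 = 10.180160

Answer: Convexity = 10.1802


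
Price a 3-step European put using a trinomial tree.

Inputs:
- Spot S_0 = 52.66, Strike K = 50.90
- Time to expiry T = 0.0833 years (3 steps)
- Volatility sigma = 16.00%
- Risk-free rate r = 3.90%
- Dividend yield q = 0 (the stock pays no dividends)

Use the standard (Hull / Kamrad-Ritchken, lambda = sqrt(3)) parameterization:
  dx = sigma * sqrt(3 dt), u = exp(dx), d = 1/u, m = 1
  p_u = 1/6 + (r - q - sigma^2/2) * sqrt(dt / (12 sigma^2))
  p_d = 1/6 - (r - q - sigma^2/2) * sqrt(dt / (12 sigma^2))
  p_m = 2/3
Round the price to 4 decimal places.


dt = T/N = 0.027767; dx = sigma*sqrt(3*dt) = 0.046179
u = exp(dx) = 1.047262; d = 1/u = 0.954871
p_u = 0.174544, p_m = 0.666667, p_d = 0.158790
Discount per step: exp(-r*dt) = 0.998918
Stock lattice S(k, j) with j the centered position index:
  k=0: S(0,+0) = 52.6600
  k=1: S(1,-1) = 50.2835; S(1,+0) = 52.6600; S(1,+1) = 55.1488
  k=2: S(2,-2) = 48.0143; S(2,-1) = 50.2835; S(2,+0) = 52.6600; S(2,+1) = 55.1488; S(2,+2) = 57.7552
  k=3: S(3,-3) = 45.8475; S(3,-2) = 48.0143; S(3,-1) = 50.2835; S(3,+0) = 52.6600; S(3,+1) = 55.1488; S(3,+2) = 57.7552; S(3,+3) = 60.4848
Terminal payoffs V(N, j) = max(K - S_T, 0):
  V(3,-3) = 5.052540; V(3,-2) = 2.885714; V(3,-1) = 0.616481; V(3,+0) = 0.000000; V(3,+1) = 0.000000; V(3,+2) = 0.000000; V(3,+3) = 0.000000
Backward induction: V(k, j) = exp(-r*dt) * [p_u * V(k+1, j+1) + p_m * V(k+1, j) + p_d * V(k+1, j-1)]
  V(2,-2) = exp(-r*dt) * [p_u*0.616481 + p_m*2.885714 + p_d*5.052540] = 2.830637
  V(2,-1) = exp(-r*dt) * [p_u*0.000000 + p_m*0.616481 + p_d*2.885714] = 0.868269
  V(2,+0) = exp(-r*dt) * [p_u*0.000000 + p_m*0.000000 + p_d*0.616481] = 0.097785
  V(2,+1) = exp(-r*dt) * [p_u*0.000000 + p_m*0.000000 + p_d*0.000000] = 0.000000
  V(2,+2) = exp(-r*dt) * [p_u*0.000000 + p_m*0.000000 + p_d*0.000000] = 0.000000
  V(1,-1) = exp(-r*dt) * [p_u*0.097785 + p_m*0.868269 + p_d*2.830637] = 1.044258
  V(1,+0) = exp(-r*dt) * [p_u*0.000000 + p_m*0.097785 + p_d*0.868269] = 0.202842
  V(1,+1) = exp(-r*dt) * [p_u*0.000000 + p_m*0.000000 + p_d*0.097785] = 0.015510
  V(0,+0) = exp(-r*dt) * [p_u*0.015510 + p_m*0.202842 + p_d*1.044258] = 0.303424

Answer: Price = V(0,0) = 0.3034


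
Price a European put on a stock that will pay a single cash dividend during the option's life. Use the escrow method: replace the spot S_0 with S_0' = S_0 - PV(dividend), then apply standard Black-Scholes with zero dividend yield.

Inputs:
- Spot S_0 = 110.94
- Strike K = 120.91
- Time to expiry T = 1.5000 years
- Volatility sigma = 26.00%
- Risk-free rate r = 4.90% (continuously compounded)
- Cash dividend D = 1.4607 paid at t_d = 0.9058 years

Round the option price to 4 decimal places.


Answer: Price = 15.4776

Derivation:
PV(D) = D * exp(-r * t_d) = 1.4607 * 0.95658637 = 1.39728571
S_0' = S_0 - PV(D) = 110.9400 - 1.39728571 = 109.54271429
d1 = (ln(S_0'/K) + (r + sigma^2/2)*T) / (sigma*sqrt(T)) = 0.07997927
d2 = d1 - sigma*sqrt(T) = -0.23845440
exp(-rT) = 0.92913615
N(-d1) = 0.46812687; N(-d2) = 0.59423566
P = K * exp(-rT) * N(-d2) - S_0' * N(-d1) = 120.9100 * 0.92913615 * 0.59423566 - 109.54271429 * 0.46812687 = 15.4776


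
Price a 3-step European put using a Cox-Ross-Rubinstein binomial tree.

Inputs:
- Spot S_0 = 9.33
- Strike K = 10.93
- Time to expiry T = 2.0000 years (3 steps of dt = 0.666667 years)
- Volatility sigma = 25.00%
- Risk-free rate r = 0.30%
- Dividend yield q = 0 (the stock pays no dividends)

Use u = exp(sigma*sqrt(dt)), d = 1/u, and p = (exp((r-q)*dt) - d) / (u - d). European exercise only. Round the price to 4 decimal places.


dt = T/N = 0.666667
u = exp(sigma*sqrt(dt)) = 1.226450; d = 1/u = 0.815361
p = (exp((r-q)*dt) - d) / (u - d) = 0.454015
Discount per step: exp(-r*dt) = 0.998002
Stock lattice S(k, i) with i counting down-moves:
  k=0: S(0,0) = 9.3300
  k=1: S(1,0) = 11.4428; S(1,1) = 7.6073
  k=2: S(2,0) = 14.0340; S(2,1) = 9.3300; S(2,2) = 6.2027
  k=3: S(3,0) = 17.2120; S(3,1) = 11.4428; S(3,2) = 7.6073; S(3,3) = 5.0575
Terminal payoffs V(N, i) = max(K - S_T, 0):
  V(3,0) = 0.000000; V(3,1) = 0.000000; V(3,2) = 3.322681; V(3,3) = 5.872549
Backward induction: V(k, i) = exp(-r*dt) * [p * V(k+1, i) + (1-p) * V(k+1, i+1)].
  V(2,0) = exp(-r*dt) * [p*0.000000 + (1-p)*0.000000] = 0.000000
  V(2,1) = exp(-r*dt) * [p*0.000000 + (1-p)*3.322681] = 1.810508
  V(2,2) = exp(-r*dt) * [p*3.322681 + (1-p)*5.872549] = 4.705449
  V(1,0) = exp(-r*dt) * [p*0.000000 + (1-p)*1.810508] = 0.986534
  V(1,1) = exp(-r*dt) * [p*1.810508 + (1-p)*4.705449] = 3.384326
  V(0,0) = exp(-r*dt) * [p*0.986534 + (1-p)*3.384326] = 2.291105

Answer: Price = V(0,0) = 2.2911


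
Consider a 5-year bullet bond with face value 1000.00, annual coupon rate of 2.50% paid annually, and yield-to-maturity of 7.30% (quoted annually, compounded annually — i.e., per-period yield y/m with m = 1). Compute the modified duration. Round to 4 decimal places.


Answer: Modified duration = 4.4078

Derivation:
Coupon per period c = face * coupon_rate / m = 25.000000
Periods per year m = 1; per-period yield y/m = 0.073000
Number of cashflows N = 5
Cashflows (t years, CF_t, discount factor 1/(1+y/m)^(m*t), PV):
  t = 1.0000: CF_t = 25.000000, DF = 0.931966, PV = 23.299161
  t = 2.0000: CF_t = 25.000000, DF = 0.868561, PV = 21.714037
  t = 3.0000: CF_t = 25.000000, DF = 0.809470, PV = 20.236754
  t = 4.0000: CF_t = 25.000000, DF = 0.754399, PV = 18.859975
  t = 5.0000: CF_t = 1025.000000, DF = 0.703075, PV = 720.651435
Price P = sum_t PV_t = 804.761361
First compute Macaulay numerator sum_t t * PV_t:
  t * PV_t at t = 1.0000: 23.299161
  t * PV_t at t = 2.0000: 43.428073
  t * PV_t at t = 3.0000: 60.710261
  t * PV_t at t = 4.0000: 75.439901
  t * PV_t at t = 5.0000: 3603.257173
Macaulay duration D = 3806.134570 / 804.761361 = 4.729520
Modified duration = D / (1 + y/m) = 4.729520 / (1 + 0.073000) = 4.407754


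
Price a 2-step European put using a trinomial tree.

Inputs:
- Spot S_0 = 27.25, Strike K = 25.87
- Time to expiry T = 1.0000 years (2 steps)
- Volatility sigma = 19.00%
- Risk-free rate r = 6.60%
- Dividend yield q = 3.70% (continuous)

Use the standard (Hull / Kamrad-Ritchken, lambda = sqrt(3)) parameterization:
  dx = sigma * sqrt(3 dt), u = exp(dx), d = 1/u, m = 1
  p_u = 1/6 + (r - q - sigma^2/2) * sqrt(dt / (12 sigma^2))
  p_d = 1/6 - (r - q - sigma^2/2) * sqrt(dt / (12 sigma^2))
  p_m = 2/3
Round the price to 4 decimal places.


dt = T/N = 0.500000; dx = sigma*sqrt(3*dt) = 0.232702
u = exp(dx) = 1.262005; d = 1/u = 0.792390
p_u = 0.178431, p_m = 0.666667, p_d = 0.154903
Discount per step: exp(-r*dt) = 0.967539
Stock lattice S(k, j) with j the centered position index:
  k=0: S(0,+0) = 27.2500
  k=1: S(1,-1) = 21.5926; S(1,+0) = 27.2500; S(1,+1) = 34.3896
  k=2: S(2,-2) = 17.1098; S(2,-1) = 21.5926; S(2,+0) = 27.2500; S(2,+1) = 34.3896; S(2,+2) = 43.3999
Terminal payoffs V(N, j) = max(K - S_T, 0):
  V(2,-2) = 8.760216; V(2,-1) = 4.277371; V(2,+0) = 0.000000; V(2,+1) = 0.000000; V(2,+2) = 0.000000
Backward induction: V(k, j) = exp(-r*dt) * [p_u * V(k+1, j+1) + p_m * V(k+1, j) + p_d * V(k+1, j-1)]
  V(1,-1) = exp(-r*dt) * [p_u*0.000000 + p_m*4.277371 + p_d*8.760216] = 4.071946
  V(1,+0) = exp(-r*dt) * [p_u*0.000000 + p_m*0.000000 + p_d*4.277371] = 0.641068
  V(1,+1) = exp(-r*dt) * [p_u*0.000000 + p_m*0.000000 + p_d*0.000000] = 0.000000
  V(0,+0) = exp(-r*dt) * [p_u*0.000000 + p_m*0.641068 + p_d*4.071946] = 1.023785

Answer: Price = V(0,0) = 1.0238


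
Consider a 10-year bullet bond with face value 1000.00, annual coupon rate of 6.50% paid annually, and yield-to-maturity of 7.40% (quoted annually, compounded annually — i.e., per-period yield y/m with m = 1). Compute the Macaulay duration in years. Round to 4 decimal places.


Coupon per period c = face * coupon_rate / m = 65.000000
Periods per year m = 1; per-period yield y/m = 0.074000
Number of cashflows N = 10
Cashflows (t years, CF_t, discount factor 1/(1+y/m)^(m*t), PV):
  t = 1.0000: CF_t = 65.000000, DF = 0.931099, PV = 60.521415
  t = 2.0000: CF_t = 65.000000, DF = 0.866945, PV = 56.351411
  t = 3.0000: CF_t = 65.000000, DF = 0.807211, PV = 52.468725
  t = 4.0000: CF_t = 65.000000, DF = 0.751593, PV = 48.853562
  t = 5.0000: CF_t = 65.000000, DF = 0.699808, PV = 45.487488
  t = 6.0000: CF_t = 65.000000, DF = 0.651590, PV = 42.353340
  t = 7.0000: CF_t = 65.000000, DF = 0.606694, PV = 39.435140
  t = 8.0000: CF_t = 65.000000, DF = 0.564892, PV = 36.718007
  t = 9.0000: CF_t = 65.000000, DF = 0.525971, PV = 34.188089
  t = 10.0000: CF_t = 1065.000000, DF = 0.489731, PV = 521.563023
Price P = sum_t PV_t = 937.940201
Macaulay numerator sum_t t * PV_t:
  t * PV_t at t = 1.0000: 60.521415
  t * PV_t at t = 2.0000: 112.702822
  t * PV_t at t = 3.0000: 157.406176
  t * PV_t at t = 4.0000: 195.414247
  t * PV_t at t = 5.0000: 227.437438
  t * PV_t at t = 6.0000: 254.120042
  t * PV_t at t = 7.0000: 276.045980
  t * PV_t at t = 8.0000: 293.744060
  t * PV_t at t = 9.0000: 307.692800
  t * PV_t at t = 10.0000: 5215.630233
Macaulay duration D = (sum_t t * PV_t) / P = 7100.715212 / 937.940201 = 7.570541

Answer: Macaulay duration = 7.5705 years
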